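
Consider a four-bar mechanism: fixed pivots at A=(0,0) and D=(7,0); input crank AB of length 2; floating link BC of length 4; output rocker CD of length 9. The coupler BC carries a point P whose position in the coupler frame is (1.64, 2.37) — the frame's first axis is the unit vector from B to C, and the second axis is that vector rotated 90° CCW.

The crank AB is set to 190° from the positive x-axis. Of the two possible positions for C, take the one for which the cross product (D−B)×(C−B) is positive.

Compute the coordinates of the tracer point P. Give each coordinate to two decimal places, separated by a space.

-4.01 1.69

A=(0,0), D=(7.00,0)
B = A + 2.00·(cos190°, sin190°) = (-1.9696, -0.3473)
|BD| = 8.9763
circle(B,4.00) ∩ circle(D,9.00): a=0.8675, h=3.9048
  candidates: C₊=(-1.2538,3.5881) cross=35.051; C₋=(-0.9517,-4.2156) cross=-35.051
  mode + wants cross > 0 → take C=(-1.2538,3.5881) (cross=35.051)
ex = (C−B)/|BC| = (0.1790,0.9839); ey = (-0.9839,0.1790)
P = B + 1.64·ex + 2.37·ey = (-4.0079,1.6903)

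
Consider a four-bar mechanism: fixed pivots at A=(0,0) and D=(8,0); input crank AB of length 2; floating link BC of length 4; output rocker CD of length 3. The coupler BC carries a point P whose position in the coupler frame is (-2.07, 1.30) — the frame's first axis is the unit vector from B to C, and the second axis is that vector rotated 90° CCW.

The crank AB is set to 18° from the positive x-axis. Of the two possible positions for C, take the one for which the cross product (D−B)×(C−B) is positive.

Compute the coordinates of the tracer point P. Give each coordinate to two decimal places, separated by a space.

A=(0,0), D=(8.00,0)
B = A + 2.00·(cos18°, sin18°) = (1.9021, 0.6180)
|BD| = 6.1291
circle(B,4.00) ∩ circle(D,3.00): a=3.6356, h=1.6680
  candidates: C₊=(5.6874,1.9110) cross=10.224; C₋=(5.3510,-1.4081) cross=-10.224
  mode + wants cross > 0 → take C=(5.6874,1.9110) (cross=10.224)
ex = (C−B)/|BC| = (0.9463,0.3232); ey = (-0.3232,0.9463)
P = B + -2.07·ex + 1.30·ey = (-0.4770,1.1792)

-0.48 1.18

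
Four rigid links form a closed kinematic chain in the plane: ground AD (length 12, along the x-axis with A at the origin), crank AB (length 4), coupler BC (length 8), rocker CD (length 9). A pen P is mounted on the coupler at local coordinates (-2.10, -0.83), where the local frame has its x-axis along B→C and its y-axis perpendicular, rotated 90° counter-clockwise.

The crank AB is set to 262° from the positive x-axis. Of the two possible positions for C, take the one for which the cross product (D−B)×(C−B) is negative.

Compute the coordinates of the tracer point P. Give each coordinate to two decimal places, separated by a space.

-2.81 -3.84

A=(0,0), D=(12.00,0)
B = A + 4.00·(cos262°, sin262°) = (-0.5567, -3.9611)
|BD| = 13.1666
circle(B,8.00) ∩ circle(D,9.00): a=5.9378, h=5.3613
  candidates: C₊=(3.4931,2.9381) cross=70.590; C₋=(6.7189,-7.2876) cross=-70.590
  mode - wants cross < 0 → take C=(6.7189,-7.2876) (cross=-70.590)
ex = (C−B)/|BC| = (0.9094,-0.4158); ey = (0.4158,0.9094)
P = B + -2.10·ex + -0.83·ey = (-2.8117,-3.8427)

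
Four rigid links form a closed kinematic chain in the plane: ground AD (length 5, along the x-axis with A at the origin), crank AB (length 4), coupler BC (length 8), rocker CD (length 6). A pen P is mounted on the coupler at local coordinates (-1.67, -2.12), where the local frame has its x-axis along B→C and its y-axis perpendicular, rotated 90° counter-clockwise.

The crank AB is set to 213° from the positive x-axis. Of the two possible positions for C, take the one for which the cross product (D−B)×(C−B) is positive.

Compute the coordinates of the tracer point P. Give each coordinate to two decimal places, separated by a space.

-2.50 -4.74

A=(0,0), D=(5.00,0)
B = A + 4.00·(cos213°, sin213°) = (-3.3547, -2.1786)
|BD| = 8.6341
circle(B,8.00) ∩ circle(D,6.00): a=5.9385, h=5.3604
  candidates: C₊=(1.0391,4.5068) cross=46.282; C₋=(3.7442,-5.8671) cross=-46.282
  mode + wants cross > 0 → take C=(1.0391,4.5068) (cross=46.282)
ex = (C−B)/|BC| = (0.5492,0.8357); ey = (-0.8357,0.5492)
P = B + -1.67·ex + -2.12·ey = (-2.5003,-4.7385)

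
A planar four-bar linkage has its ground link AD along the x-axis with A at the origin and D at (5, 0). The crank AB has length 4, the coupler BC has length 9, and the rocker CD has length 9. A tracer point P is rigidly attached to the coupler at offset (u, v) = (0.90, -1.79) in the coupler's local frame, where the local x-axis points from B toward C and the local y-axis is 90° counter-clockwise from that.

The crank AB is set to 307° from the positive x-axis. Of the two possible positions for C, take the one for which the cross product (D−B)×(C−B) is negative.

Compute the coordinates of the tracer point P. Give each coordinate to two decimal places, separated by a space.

2.44 -5.20

A=(0,0), D=(5.00,0)
B = A + 4.00·(cos307°, sin307°) = (2.4073, -3.1945)
|BD| = 4.1143
circle(B,9.00) ∩ circle(D,9.00): a=2.0571, h=8.7617
  candidates: C₊=(-3.0994,3.9242) cross=36.048; C₋=(10.5067,-7.1187) cross=-36.048
  mode - wants cross < 0 → take C=(10.5067,-7.1187) (cross=-36.048)
ex = (C−B)/|BC| = (0.8999,-0.4360); ey = (0.4360,0.8999)
P = B + 0.90·ex + -1.79·ey = (2.4367,-5.1978)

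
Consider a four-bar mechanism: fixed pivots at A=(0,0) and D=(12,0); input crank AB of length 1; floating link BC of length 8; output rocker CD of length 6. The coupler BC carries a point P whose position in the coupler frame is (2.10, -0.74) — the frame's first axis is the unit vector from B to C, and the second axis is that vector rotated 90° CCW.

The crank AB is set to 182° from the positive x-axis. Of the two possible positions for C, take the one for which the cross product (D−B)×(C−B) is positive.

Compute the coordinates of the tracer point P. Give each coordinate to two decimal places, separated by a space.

1.23 -0.06

A=(0,0), D=(12.00,0)
B = A + 1.00·(cos182°, sin182°) = (-0.9994, -0.0349)
|BD| = 12.9994
circle(B,8.00) ∩ circle(D,6.00): a=7.5767, h=2.5678
  candidates: C₊=(6.5704,2.5533) cross=33.380; C₋=(6.5842,-2.5824) cross=-33.380
  mode + wants cross > 0 → take C=(6.5704,2.5533) (cross=33.380)
ex = (C−B)/|BC| = (0.9462,0.3235); ey = (-0.3235,0.9462)
P = B + 2.10·ex + -0.74·ey = (1.2271,-0.0557)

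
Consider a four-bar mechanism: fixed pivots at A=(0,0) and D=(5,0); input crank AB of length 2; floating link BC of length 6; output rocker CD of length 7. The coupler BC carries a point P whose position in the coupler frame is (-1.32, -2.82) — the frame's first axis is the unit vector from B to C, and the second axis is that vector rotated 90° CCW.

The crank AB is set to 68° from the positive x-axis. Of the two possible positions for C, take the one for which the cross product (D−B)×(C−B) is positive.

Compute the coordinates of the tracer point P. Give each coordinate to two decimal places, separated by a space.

A=(0,0), D=(5.00,0)
B = A + 2.00·(cos68°, sin68°) = (0.7492, 1.8544)
|BD| = 4.6377
circle(B,6.00) ∩ circle(D,7.00): a=0.9173, h=5.9295
  candidates: C₊=(3.9609,6.9224) cross=27.499; C₋=(-0.7809,-3.9472) cross=-27.499
  mode + wants cross > 0 → take C=(3.9609,6.9224) (cross=27.499)
ex = (C−B)/|BC| = (0.5353,0.8447); ey = (-0.8447,0.5353)
P = B + -1.32·ex + -2.82·ey = (2.4246,-0.7701)

2.42 -0.77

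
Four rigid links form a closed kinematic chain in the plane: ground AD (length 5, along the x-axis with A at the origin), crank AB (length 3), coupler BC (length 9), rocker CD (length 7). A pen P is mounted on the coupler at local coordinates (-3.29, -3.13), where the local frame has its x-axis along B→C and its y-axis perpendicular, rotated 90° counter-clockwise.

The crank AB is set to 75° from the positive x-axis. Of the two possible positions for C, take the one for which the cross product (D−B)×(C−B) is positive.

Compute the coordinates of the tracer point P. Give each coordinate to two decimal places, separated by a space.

-1.50 -1.03

A=(0,0), D=(5.00,0)
B = A + 3.00·(cos75°, sin75°) = (0.7765, 2.8978)
|BD| = 5.1221
circle(B,9.00) ∩ circle(D,7.00): a=5.6848, h=6.9773
  candidates: C₊=(9.4114,5.4350) cross=35.738; C₋=(1.5166,-6.0717) cross=-35.738
  mode + wants cross > 0 → take C=(9.4114,5.4350) (cross=35.738)
ex = (C−B)/|BC| = (0.9594,0.2819); ey = (-0.2819,0.9594)
P = B + -3.29·ex + -3.13·ey = (-1.4977,-1.0328)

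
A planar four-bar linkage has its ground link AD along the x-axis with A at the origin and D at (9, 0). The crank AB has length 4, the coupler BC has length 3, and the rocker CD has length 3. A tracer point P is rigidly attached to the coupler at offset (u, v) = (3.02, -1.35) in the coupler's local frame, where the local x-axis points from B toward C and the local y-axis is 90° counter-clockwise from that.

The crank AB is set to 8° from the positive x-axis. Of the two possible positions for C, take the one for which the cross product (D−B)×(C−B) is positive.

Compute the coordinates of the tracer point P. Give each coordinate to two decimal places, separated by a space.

7.27 0.67

A=(0,0), D=(9.00,0)
B = A + 4.00·(cos8°, sin8°) = (3.9611, 0.5567)
|BD| = 5.0696
circle(B,3.00) ∩ circle(D,3.00): a=2.5348, h=1.6046
  candidates: C₊=(6.6567,1.8733) cross=8.135; C₋=(6.3043,-1.3166) cross=-8.135
  mode + wants cross > 0 → take C=(6.6567,1.8733) (cross=8.135)
ex = (C−B)/|BC| = (0.8986,0.4389); ey = (-0.4389,0.8986)
P = B + 3.02·ex + -1.35·ey = (7.2672,0.6690)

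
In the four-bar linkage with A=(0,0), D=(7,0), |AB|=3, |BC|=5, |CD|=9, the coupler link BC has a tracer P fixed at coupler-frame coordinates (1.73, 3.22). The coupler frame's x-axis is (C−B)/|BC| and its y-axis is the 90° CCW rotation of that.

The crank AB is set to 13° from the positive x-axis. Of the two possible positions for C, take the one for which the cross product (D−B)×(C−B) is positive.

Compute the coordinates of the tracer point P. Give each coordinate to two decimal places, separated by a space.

-0.15 -1.30

A=(0,0), D=(7.00,0)
B = A + 3.00·(cos13°, sin13°) = (2.9231, 0.6749)
|BD| = 4.1324
circle(B,5.00) ∩ circle(D,9.00): a=-4.7096, h=1.6792
  candidates: C₊=(-1.4490,3.1006) cross=6.939; C₋=(-1.9975,-0.2127) cross=-6.939
  mode + wants cross > 0 → take C=(-1.4490,3.1006) (cross=6.939)
ex = (C−B)/|BC| = (-0.8744,0.4852); ey = (-0.4852,-0.8744)
P = B + 1.73·ex + 3.22·ey = (-0.1519,-1.3015)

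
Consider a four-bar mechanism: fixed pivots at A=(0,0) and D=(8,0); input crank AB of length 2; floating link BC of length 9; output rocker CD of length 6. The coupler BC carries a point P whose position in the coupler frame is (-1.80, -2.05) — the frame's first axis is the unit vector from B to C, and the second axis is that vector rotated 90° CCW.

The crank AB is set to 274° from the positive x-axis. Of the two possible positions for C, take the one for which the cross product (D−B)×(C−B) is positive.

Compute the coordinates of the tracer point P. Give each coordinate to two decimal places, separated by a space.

0.78 -4.65

A=(0,0), D=(8.00,0)
B = A + 2.00·(cos274°, sin274°) = (0.1395, -1.9951)
|BD| = 8.1097
circle(B,9.00) ∩ circle(D,6.00): a=6.8293, h=5.8618
  candidates: C₊=(5.3168,5.3666) cross=47.538; C₋=(8.2010,-5.9966) cross=-47.538
  mode + wants cross > 0 → take C=(5.3168,5.3666) (cross=47.538)
ex = (C−B)/|BC| = (0.5753,0.8180); ey = (-0.8180,0.5753)
P = B + -1.80·ex + -2.05·ey = (0.7809,-4.6468)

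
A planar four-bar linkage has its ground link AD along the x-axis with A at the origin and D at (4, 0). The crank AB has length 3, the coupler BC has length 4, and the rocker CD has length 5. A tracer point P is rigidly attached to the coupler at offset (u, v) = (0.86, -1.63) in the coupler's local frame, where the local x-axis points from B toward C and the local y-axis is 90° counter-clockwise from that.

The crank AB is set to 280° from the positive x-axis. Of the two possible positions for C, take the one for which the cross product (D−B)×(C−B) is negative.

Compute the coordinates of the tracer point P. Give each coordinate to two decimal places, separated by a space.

0.43 -4.79

A=(0,0), D=(4.00,0)
B = A + 3.00·(cos280°, sin280°) = (0.5209, -2.9544)
|BD| = 4.5643
circle(B,4.00) ∩ circle(D,5.00): a=1.2962, h=3.7842
  candidates: C₊=(-0.9405,0.7690) cross=17.272; C₋=(3.9584,-4.9998) cross=-17.272
  mode - wants cross < 0 → take C=(3.9584,-4.9998) (cross=-17.272)
ex = (C−B)/|BC| = (0.8594,-0.5114); ey = (0.5114,0.8594)
P = B + 0.86·ex + -1.63·ey = (0.4265,-4.7950)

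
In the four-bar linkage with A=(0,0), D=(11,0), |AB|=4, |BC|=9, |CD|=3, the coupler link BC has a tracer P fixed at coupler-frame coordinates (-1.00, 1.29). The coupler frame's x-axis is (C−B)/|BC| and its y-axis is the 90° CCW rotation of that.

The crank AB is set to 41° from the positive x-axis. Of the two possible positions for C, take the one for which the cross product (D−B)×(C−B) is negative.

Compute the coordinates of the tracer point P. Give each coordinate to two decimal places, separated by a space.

A=(0,0), D=(11.00,0)
B = A + 4.00·(cos41°, sin41°) = (3.0188, 2.6242)
|BD| = 8.4015
circle(B,9.00) ∩ circle(D,3.00): a=8.4857, h=2.9988
  candidates: C₊=(12.0167,2.8225) cross=25.195; C₋=(10.1433,-2.8751) cross=-25.195
  mode - wants cross < 0 → take C=(10.1433,-2.8751) (cross=-25.195)
ex = (C−B)/|BC| = (0.7916,-0.6110); ey = (0.6110,0.7916)
P = B + -1.00·ex + 1.29·ey = (3.0155,4.2564)

3.02 4.26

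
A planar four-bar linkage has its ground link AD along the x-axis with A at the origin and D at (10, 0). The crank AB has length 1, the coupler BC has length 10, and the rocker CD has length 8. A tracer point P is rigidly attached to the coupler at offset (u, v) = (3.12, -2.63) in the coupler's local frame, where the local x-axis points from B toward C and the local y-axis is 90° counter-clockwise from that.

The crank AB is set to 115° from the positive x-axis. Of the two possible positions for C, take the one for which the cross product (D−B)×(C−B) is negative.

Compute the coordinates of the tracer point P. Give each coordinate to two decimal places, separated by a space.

A=(0,0), D=(10.00,0)
B = A + 1.00·(cos115°, sin115°) = (-0.4226, 0.9063)
|BD| = 10.4619
circle(B,10.00) ∩ circle(D,8.00): a=6.9515, h=7.1887
  candidates: C₊=(7.1255,7.4657) cross=75.207; C₋=(5.8800,-6.8575) cross=-75.207
  mode - wants cross < 0 → take C=(5.8800,-6.8575) (cross=-75.207)
ex = (C−B)/|BC| = (0.6303,-0.7764); ey = (0.7764,0.6303)
P = B + 3.12·ex + -2.63·ey = (-0.4981,-3.1736)

-0.50 -3.17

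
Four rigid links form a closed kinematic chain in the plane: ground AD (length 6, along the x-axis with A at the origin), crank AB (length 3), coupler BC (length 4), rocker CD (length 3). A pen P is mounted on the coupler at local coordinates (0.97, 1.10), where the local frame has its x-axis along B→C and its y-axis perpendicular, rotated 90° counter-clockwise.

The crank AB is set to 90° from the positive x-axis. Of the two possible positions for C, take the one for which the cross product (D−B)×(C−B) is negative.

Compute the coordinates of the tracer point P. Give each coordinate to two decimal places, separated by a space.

A=(0,0), D=(6.00,0)
B = A + 3.00·(cos90°, sin90°) = (0.0000, 3.0000)
|BD| = 6.7082
circle(B,4.00) ∩ circle(D,3.00): a=3.8759, h=0.9888
  candidates: C₊=(3.9089,2.1511) cross=6.633; C₋=(3.0245,0.3822) cross=-6.633
  mode - wants cross < 0 → take C=(3.0245,0.3822) (cross=-6.633)
ex = (C−B)/|BC| = (0.7561,-0.6544); ey = (0.6544,0.7561)
P = B + 0.97·ex + 1.10·ey = (1.4533,3.1969)

1.45 3.20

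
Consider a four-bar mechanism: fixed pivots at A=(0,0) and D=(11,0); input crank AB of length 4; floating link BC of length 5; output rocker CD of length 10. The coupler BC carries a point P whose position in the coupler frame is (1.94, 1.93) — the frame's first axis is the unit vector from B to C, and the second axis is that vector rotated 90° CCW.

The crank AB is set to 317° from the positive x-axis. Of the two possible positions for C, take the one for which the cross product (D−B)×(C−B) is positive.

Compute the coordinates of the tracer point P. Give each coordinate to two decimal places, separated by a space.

0.44 -1.58

A=(0,0), D=(11.00,0)
B = A + 4.00·(cos317°, sin317°) = (2.9254, -2.7280)
|BD| = 8.5230
circle(B,5.00) ∩ circle(D,10.00): a=-0.1384, h=4.9981
  candidates: C₊=(1.1945,1.9629) cross=42.598; C₋=(4.3941,-7.5074) cross=-42.598
  mode + wants cross > 0 → take C=(1.1945,1.9629) (cross=42.598)
ex = (C−B)/|BC| = (-0.3462,0.9382); ey = (-0.9382,-0.3462)
P = B + 1.94·ex + 1.93·ey = (0.4432,-1.5761)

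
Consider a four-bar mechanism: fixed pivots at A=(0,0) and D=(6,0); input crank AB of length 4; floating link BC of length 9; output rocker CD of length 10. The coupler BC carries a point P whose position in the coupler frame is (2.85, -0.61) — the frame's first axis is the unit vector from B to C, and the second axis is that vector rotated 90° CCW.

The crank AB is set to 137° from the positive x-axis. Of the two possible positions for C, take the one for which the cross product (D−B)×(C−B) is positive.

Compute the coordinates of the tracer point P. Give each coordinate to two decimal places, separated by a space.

-0.60 4.48

A=(0,0), D=(6.00,0)
B = A + 4.00·(cos137°, sin137°) = (-2.9254, 2.7280)
|BD| = 9.3330
circle(B,9.00) ∩ circle(D,10.00): a=3.6486, h=8.2273
  candidates: C₊=(2.9686,9.5295) cross=76.785; C₋=(-1.8409,-6.2064) cross=-76.785
  mode + wants cross > 0 → take C=(2.9686,9.5295) (cross=76.785)
ex = (C−B)/|BC| = (0.6549,0.7557); ey = (-0.7557,0.6549)
P = B + 2.85·ex + -0.61·ey = (-0.5980,4.4823)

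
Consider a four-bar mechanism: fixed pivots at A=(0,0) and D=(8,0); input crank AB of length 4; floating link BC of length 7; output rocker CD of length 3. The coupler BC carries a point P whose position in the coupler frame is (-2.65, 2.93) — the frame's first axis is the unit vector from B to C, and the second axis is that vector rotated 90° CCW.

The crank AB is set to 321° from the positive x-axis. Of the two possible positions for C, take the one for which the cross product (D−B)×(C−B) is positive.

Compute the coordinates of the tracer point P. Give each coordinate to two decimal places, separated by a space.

A=(0,0), D=(8.00,0)
B = A + 4.00·(cos321°, sin321°) = (3.1086, -2.5173)
|BD| = 5.5012
circle(B,7.00) ∩ circle(D,3.00): a=6.3862, h=2.8665
  candidates: C₊=(7.4753,2.9538) cross=15.769; C₋=(10.0986,-2.1438) cross=-15.769
  mode + wants cross > 0 → take C=(7.4753,2.9538) (cross=15.769)
ex = (C−B)/|BC| = (0.6238,0.7816); ey = (-0.7816,0.6238)
P = B + -2.65·ex + 2.93·ey = (-0.8345,-2.7607)

-0.83 -2.76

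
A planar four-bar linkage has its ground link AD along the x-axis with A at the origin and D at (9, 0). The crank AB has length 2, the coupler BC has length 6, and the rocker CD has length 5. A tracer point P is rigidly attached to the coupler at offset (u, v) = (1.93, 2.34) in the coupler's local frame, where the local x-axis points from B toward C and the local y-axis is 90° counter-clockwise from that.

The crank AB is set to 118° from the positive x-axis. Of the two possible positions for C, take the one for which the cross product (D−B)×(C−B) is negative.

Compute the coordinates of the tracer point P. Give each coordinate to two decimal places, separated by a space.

1.93 2.76

A=(0,0), D=(9.00,0)
B = A + 2.00·(cos118°, sin118°) = (-0.9389, 1.7659)
|BD| = 10.0946
circle(B,6.00) ∩ circle(D,5.00): a=5.5921, h=2.1744
  candidates: C₊=(4.9473,2.9285) cross=21.949; C₋=(4.1866,-1.3532) cross=-21.949
  mode - wants cross < 0 → take C=(4.1866,-1.3532) (cross=-21.949)
ex = (C−B)/|BC| = (0.8543,-0.5199); ey = (0.5199,0.8543)
P = B + 1.93·ex + 2.34·ey = (1.9262,2.7615)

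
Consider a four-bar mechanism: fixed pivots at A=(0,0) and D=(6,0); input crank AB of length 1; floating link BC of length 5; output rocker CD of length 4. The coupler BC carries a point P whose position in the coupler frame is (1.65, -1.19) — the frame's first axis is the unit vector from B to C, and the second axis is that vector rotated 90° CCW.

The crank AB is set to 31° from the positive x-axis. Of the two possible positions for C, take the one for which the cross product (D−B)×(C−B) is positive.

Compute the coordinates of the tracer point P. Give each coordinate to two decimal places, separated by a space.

2.88 0.68

A=(0,0), D=(6.00,0)
B = A + 1.00·(cos31°, sin31°) = (0.8572, 0.5150)
|BD| = 5.1686
circle(B,5.00) ∩ circle(D,4.00): a=3.4549, h=3.6143
  candidates: C₊=(4.6551,3.7671) cross=18.681; C₋=(3.9347,-3.4256) cross=-18.681
  mode + wants cross > 0 → take C=(4.6551,3.7671) (cross=18.681)
ex = (C−B)/|BC| = (0.7596,0.6504); ey = (-0.6504,0.7596)
P = B + 1.65·ex + -1.19·ey = (2.8845,0.6843)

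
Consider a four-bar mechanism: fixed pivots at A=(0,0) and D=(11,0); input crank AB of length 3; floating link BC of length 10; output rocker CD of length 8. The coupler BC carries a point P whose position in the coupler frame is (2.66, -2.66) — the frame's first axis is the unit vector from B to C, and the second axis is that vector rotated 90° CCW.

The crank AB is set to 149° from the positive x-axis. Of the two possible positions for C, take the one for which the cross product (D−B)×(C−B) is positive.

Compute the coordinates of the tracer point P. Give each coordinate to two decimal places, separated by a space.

1.04 0.50

A=(0,0), D=(11.00,0)
B = A + 3.00·(cos149°, sin149°) = (-2.5715, 1.5451)
|BD| = 13.6592
circle(B,10.00) ∩ circle(D,8.00): a=8.1474, h=5.7983
  candidates: C₊=(6.1795,6.3846) cross=79.200; C₋=(4.8677,-5.1376) cross=-79.200
  mode + wants cross > 0 → take C=(6.1795,6.3846) (cross=79.200)
ex = (C−B)/|BC| = (0.8751,0.4839); ey = (-0.4839,0.8751)
P = B + 2.66·ex + -2.66·ey = (1.0436,0.5046)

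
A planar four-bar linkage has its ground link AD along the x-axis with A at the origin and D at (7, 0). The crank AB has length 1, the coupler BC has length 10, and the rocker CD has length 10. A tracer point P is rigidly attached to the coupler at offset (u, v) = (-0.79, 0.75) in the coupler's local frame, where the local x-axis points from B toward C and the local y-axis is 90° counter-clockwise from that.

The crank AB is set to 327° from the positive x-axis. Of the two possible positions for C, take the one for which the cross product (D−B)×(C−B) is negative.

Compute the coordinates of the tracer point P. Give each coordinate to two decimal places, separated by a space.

1.22 0.48

A=(0,0), D=(7.00,0)
B = A + 1.00·(cos327°, sin327°) = (0.8387, -0.5446)
|BD| = 6.1854
circle(B,10.00) ∩ circle(D,10.00): a=3.0927, h=9.5098
  candidates: C₊=(3.0820,9.2005) cross=58.821; C₋=(4.7567,-9.7451) cross=-58.821
  mode - wants cross < 0 → take C=(4.7567,-9.7451) (cross=-58.821)
ex = (C−B)/|BC| = (0.3918,-0.9200); ey = (0.9200,0.3918)
P = B + -0.79·ex + 0.75·ey = (1.2192,0.4761)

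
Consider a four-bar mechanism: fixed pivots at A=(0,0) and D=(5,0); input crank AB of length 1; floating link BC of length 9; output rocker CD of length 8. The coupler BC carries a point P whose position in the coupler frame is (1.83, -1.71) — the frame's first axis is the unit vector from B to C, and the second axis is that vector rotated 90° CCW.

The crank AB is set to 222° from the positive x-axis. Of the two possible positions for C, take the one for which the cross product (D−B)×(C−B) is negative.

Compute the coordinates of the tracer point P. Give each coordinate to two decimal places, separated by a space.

A=(0,0), D=(5.00,0)
B = A + 1.00·(cos222°, sin222°) = (-0.7431, -0.6691)
|BD| = 5.7820
circle(B,9.00) ∩ circle(D,8.00): a=4.3611, h=7.8728
  candidates: C₊=(2.6775,7.6555) cross=45.520; C₋=(4.4997,-7.9843) cross=-45.520
  mode - wants cross < 0 → take C=(4.4997,-7.9843) (cross=-45.520)
ex = (C−B)/|BC| = (0.5825,-0.8128); ey = (0.8128,0.5825)
P = B + 1.83·ex + -1.71·ey = (-1.0670,-3.1527)

-1.07 -3.15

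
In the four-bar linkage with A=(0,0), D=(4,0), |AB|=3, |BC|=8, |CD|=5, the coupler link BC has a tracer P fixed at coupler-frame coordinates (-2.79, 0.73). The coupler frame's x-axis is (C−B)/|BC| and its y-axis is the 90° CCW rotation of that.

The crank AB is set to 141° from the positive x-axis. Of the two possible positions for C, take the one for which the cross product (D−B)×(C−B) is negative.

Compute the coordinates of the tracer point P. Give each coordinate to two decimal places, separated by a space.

A=(0,0), D=(4.00,0)
B = A + 3.00·(cos141°, sin141°) = (-2.3314, 1.8880)
|BD| = 6.6069
circle(B,8.00) ∩ circle(D,5.00): a=6.2549, h=4.9876
  candidates: C₊=(5.0879,4.8802) cross=32.953; C₋=(2.2374,-4.6790) cross=-32.953
  mode - wants cross < 0 → take C=(2.2374,-4.6790) (cross=-32.953)
ex = (C−B)/|BC| = (0.5711,-0.8209); ey = (0.8209,0.5711)
P = B + -2.79·ex + 0.73·ey = (-3.3256,4.5951)

-3.33 4.60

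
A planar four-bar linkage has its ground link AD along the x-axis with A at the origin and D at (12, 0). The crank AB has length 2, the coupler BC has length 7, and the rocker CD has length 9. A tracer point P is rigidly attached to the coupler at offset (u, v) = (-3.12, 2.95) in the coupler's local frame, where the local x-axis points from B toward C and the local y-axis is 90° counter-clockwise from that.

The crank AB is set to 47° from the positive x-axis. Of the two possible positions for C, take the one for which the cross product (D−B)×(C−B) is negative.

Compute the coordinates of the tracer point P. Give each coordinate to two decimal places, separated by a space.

2.66 5.56

A=(0,0), D=(12.00,0)
B = A + 2.00·(cos47°, sin47°) = (1.3640, 1.4627)
|BD| = 10.7361
circle(B,7.00) ∩ circle(D,9.00): a=3.8778, h=5.8278
  candidates: C₊=(5.9996,6.7078) cross=62.568; C₋=(4.4116,-4.8390) cross=-62.568
  mode - wants cross < 0 → take C=(4.4116,-4.8390) (cross=-62.568)
ex = (C−B)/|BC| = (0.4354,-0.9003); ey = (0.9003,0.4354)
P = B + -3.12·ex + 2.95·ey = (2.6614,5.5558)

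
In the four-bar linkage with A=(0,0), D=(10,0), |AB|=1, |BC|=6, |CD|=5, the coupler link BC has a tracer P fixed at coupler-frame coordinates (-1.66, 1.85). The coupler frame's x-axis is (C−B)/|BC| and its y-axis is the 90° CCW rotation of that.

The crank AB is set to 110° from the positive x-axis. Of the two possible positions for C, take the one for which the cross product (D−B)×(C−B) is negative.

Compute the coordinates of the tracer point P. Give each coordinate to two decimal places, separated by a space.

-1.16 3.29

A=(0,0), D=(10.00,0)
B = A + 1.00·(cos110°, sin110°) = (-0.3420, 0.9397)
|BD| = 10.3846
circle(B,6.00) ∩ circle(D,5.00): a=5.7219, h=1.8054
  candidates: C₊=(5.5198,2.2199) cross=18.748; C₋=(5.1931,-1.3761) cross=-18.748
  mode - wants cross < 0 → take C=(5.1931,-1.3761) (cross=-18.748)
ex = (C−B)/|BC| = (0.9225,-0.3860); ey = (0.3860,0.9225)
P = B + -1.66·ex + 1.85·ey = (-1.1594,3.2870)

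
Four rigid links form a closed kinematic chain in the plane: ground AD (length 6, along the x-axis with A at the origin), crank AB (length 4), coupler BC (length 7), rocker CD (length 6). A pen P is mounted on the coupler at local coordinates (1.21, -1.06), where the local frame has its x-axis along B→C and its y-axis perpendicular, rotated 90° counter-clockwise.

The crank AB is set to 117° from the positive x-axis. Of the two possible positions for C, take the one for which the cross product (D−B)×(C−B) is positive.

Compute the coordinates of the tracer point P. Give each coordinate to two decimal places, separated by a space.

-0.32 2.96

A=(0,0), D=(6.00,0)
B = A + 4.00·(cos117°, sin117°) = (-1.8160, 3.5640)
|BD| = 8.5902
circle(B,7.00) ∩ circle(D,6.00): a=5.0518, h=4.8456
  candidates: C₊=(4.7909,5.8769) cross=41.624; C₋=(0.7701,-2.9408) cross=-41.624
  mode + wants cross > 0 → take C=(4.7909,5.8769) (cross=41.624)
ex = (C−B)/|BC| = (0.9438,0.3304); ey = (-0.3304,0.9438)
P = B + 1.21·ex + -1.06·ey = (-0.3237,2.9634)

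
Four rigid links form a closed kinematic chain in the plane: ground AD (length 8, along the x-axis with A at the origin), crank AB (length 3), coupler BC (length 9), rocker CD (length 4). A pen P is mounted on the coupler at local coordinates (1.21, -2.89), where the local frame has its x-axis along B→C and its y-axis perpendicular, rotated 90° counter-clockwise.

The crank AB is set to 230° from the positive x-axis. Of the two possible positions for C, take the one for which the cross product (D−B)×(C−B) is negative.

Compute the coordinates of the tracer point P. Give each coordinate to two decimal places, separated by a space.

-1.24 -5.35

A=(0,0), D=(8.00,0)
B = A + 3.00·(cos230°, sin230°) = (-1.9284, -2.2981)
|BD| = 10.1909
circle(B,9.00) ∩ circle(D,4.00): a=8.2846, h=3.5165
  candidates: C₊=(5.3498,2.9961) cross=35.837; C₋=(6.9358,-3.8558) cross=-35.837
  mode - wants cross < 0 → take C=(6.9358,-3.8558) (cross=-35.837)
ex = (C−B)/|BC| = (0.9849,-0.1731); ey = (0.1731,0.9849)
P = B + 1.21·ex + -2.89·ey = (-1.2368,-5.3539)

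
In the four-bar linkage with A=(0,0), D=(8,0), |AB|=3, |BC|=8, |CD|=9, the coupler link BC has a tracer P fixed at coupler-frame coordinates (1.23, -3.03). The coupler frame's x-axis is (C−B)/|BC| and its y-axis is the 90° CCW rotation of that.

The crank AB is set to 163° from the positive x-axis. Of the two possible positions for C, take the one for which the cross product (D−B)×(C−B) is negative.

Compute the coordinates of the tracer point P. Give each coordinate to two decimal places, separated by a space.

A=(0,0), D=(8.00,0)
B = A + 3.00·(cos163°, sin163°) = (-2.8689, 0.8771)
|BD| = 10.9042
circle(B,8.00) ∩ circle(D,9.00): a=4.6726, h=6.4936
  candidates: C₊=(2.3109,6.9738) cross=70.808; C₋=(1.2662,-5.9713) cross=-70.808
  mode - wants cross < 0 → take C=(1.2662,-5.9713) (cross=-70.808)
ex = (C−B)/|BC| = (0.5169,-0.8561); ey = (0.8561,0.5169)
P = B + 1.23·ex + -3.03·ey = (-4.8270,-1.7420)

-4.83 -1.74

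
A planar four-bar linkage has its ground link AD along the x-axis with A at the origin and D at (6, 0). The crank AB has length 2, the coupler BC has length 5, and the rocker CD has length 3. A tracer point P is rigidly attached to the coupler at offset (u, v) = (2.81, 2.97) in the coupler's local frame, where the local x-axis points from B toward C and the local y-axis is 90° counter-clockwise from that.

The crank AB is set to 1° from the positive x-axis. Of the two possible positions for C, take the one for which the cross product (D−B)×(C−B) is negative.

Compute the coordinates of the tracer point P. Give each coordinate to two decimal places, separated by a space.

6.04 0.69

A=(0,0), D=(6.00,0)
B = A + 2.00·(cos1°, sin1°) = (1.9997, 0.0349)
|BD| = 4.0005
circle(B,5.00) ∩ circle(D,3.00): a=4.0000, h=3.0000
  candidates: C₊=(6.0257,2.9999) cross=12.001; C₋=(5.9734,-2.9999) cross=-12.001
  mode - wants cross < 0 → take C=(5.9734,-2.9999) (cross=-12.001)
ex = (C−B)/|BC| = (0.7947,-0.6070); ey = (0.6070,0.7947)
P = B + 2.81·ex + 2.97·ey = (6.0356,0.6897)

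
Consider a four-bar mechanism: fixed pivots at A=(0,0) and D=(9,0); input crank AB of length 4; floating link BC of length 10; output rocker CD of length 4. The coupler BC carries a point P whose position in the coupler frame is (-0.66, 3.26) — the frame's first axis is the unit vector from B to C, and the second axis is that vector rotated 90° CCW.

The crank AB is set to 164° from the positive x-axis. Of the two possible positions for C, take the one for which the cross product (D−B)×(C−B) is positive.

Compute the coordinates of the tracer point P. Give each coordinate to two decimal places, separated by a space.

-5.01 4.22

A=(0,0), D=(9.00,0)
B = A + 4.00·(cos164°, sin164°) = (-3.8450, 1.1025)
|BD| = 12.8923
circle(B,10.00) ∩ circle(D,4.00): a=9.7039, h=2.4154
  candidates: C₊=(6.0299,2.6792) cross=31.140; C₋=(5.6167,-2.1339) cross=-31.140
  mode + wants cross > 0 → take C=(6.0299,2.6792) (cross=31.140)
ex = (C−B)/|BC| = (0.9875,0.1577); ey = (-0.1577,0.9875)
P = B + -0.66·ex + 3.26·ey = (-5.0108,4.2177)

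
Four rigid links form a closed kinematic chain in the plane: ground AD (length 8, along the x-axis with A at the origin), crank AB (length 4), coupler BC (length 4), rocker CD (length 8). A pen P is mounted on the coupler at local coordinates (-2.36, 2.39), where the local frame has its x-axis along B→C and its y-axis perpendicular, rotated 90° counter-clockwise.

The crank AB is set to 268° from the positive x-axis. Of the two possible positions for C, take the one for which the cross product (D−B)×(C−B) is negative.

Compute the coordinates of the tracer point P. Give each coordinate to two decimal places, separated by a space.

A=(0,0), D=(8.00,0)
B = A + 4.00·(cos268°, sin268°) = (-0.1396, -3.9976)
|BD| = 9.0683
circle(B,4.00) ∩ circle(D,8.00): a=1.8875, h=3.5266
  candidates: C₊=(-0.0000,0.0000) cross=31.981; C₋=(3.1093,-6.3310) cross=-31.981
  mode - wants cross < 0 → take C=(3.1093,-6.3310) (cross=-31.981)
ex = (C−B)/|BC| = (0.8122,-0.5833); ey = (0.5833,0.8122)
P = B + -2.36·ex + 2.39·ey = (-0.6622,-0.6797)

-0.66 -0.68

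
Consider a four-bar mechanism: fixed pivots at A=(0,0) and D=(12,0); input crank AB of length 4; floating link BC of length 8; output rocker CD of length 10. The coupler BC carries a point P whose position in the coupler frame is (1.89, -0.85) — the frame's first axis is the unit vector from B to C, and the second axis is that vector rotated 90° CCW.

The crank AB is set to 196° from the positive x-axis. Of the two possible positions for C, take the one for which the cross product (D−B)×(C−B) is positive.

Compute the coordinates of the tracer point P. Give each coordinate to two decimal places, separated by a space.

-1.81 -0.69

A=(0,0), D=(12.00,0)
B = A + 4.00·(cos196°, sin196°) = (-3.8450, -1.1025)
|BD| = 15.8834
circle(B,8.00) ∩ circle(D,10.00): a=6.8084, h=4.2006
  candidates: C₊=(2.6554,3.5606) cross=66.720; C₋=(3.2385,-4.8205) cross=-66.720
  mode + wants cross > 0 → take C=(2.6554,3.5606) (cross=66.720)
ex = (C−B)/|BC| = (0.8126,0.5829); ey = (-0.5829,0.8126)
P = B + 1.89·ex + -0.85·ey = (-1.8139,-0.6916)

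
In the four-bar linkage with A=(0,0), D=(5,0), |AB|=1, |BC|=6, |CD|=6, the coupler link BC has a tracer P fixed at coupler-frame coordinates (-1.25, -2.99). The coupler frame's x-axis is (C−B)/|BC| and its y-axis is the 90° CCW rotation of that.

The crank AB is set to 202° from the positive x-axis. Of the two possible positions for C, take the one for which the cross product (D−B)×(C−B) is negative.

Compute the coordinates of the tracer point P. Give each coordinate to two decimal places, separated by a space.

-4.11 -0.97

A=(0,0), D=(5.00,0)
B = A + 1.00·(cos202°, sin202°) = (-0.9272, -0.3746)
|BD| = 5.9390
circle(B,6.00) ∩ circle(D,6.00): a=2.9695, h=5.2136
  candidates: C₊=(1.7076,5.0160) cross=30.964; C₋=(2.3653,-5.3906) cross=-30.964
  mode - wants cross < 0 → take C=(2.3653,-5.3906) (cross=-30.964)
ex = (C−B)/|BC| = (0.5487,-0.8360); ey = (0.8360,0.5487)
P = B + -1.25·ex + -2.99·ey = (-4.1127,-0.9704)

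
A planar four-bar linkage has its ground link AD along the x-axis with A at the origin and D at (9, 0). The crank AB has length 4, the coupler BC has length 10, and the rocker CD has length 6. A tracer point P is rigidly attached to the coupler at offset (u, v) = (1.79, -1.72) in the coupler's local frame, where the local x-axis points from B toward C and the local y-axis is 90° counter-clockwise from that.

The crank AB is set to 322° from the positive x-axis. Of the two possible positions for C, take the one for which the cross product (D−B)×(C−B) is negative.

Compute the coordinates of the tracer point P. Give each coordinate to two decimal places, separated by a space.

A=(0,0), D=(9.00,0)
B = A + 4.00·(cos322°, sin322°) = (3.1520, -2.4626)
|BD| = 6.3453
circle(B,10.00) ∩ circle(D,6.00): a=8.2157, h=5.7010
  candidates: C₊=(8.5112,5.9801) cross=36.175; C₋=(12.9364,-4.5282) cross=-36.175
  mode - wants cross < 0 → take C=(12.9364,-4.5282) (cross=-36.175)
ex = (C−B)/|BC| = (0.9784,-0.2066); ey = (0.2066,0.9784)
P = B + 1.79·ex + -1.72·ey = (4.5482,-4.5153)

4.55 -4.52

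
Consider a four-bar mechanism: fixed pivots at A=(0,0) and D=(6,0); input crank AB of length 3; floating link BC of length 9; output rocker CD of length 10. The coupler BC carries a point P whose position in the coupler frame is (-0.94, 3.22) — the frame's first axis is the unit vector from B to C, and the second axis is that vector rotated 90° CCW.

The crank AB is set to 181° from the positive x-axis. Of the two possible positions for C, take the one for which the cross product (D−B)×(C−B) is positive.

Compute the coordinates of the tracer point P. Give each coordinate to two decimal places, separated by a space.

A=(0,0), D=(6.00,0)
B = A + 3.00·(cos181°, sin181°) = (-2.9995, -0.0524)
|BD| = 8.9997
circle(B,9.00) ∩ circle(D,10.00): a=3.4443, h=8.3149
  candidates: C₊=(0.3963,8.2824) cross=74.831; C₋=(0.4930,-8.3471) cross=-74.831
  mode + wants cross > 0 → take C=(0.3963,8.2824) (cross=74.831)
ex = (C−B)/|BC| = (0.3773,0.9261); ey = (-0.9261,0.3773)
P = B + -0.94·ex + 3.22·ey = (-6.3362,0.2921)

-6.34 0.29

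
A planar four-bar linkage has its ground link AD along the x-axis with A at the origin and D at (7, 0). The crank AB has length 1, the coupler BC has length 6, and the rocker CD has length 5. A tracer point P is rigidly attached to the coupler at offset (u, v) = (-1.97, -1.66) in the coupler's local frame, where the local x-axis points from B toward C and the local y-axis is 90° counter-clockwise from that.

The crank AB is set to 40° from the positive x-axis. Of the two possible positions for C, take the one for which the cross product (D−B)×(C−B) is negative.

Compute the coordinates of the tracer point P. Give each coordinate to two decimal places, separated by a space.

-1.74 1.26

A=(0,0), D=(7.00,0)
B = A + 1.00·(cos40°, sin40°) = (0.7660, 0.6428)
|BD| = 6.2670
circle(B,6.00) ∩ circle(D,5.00): a=4.0111, h=4.4622
  candidates: C₊=(5.2137,4.6700) cross=27.964; C₋=(4.2983,-4.2073) cross=-27.964
  mode - wants cross < 0 → take C=(4.2983,-4.2073) (cross=-27.964)
ex = (C−B)/|BC| = (0.5887,-0.8083); ey = (0.8083,0.5887)
P = B + -1.97·ex + -1.66·ey = (-1.7356,1.2580)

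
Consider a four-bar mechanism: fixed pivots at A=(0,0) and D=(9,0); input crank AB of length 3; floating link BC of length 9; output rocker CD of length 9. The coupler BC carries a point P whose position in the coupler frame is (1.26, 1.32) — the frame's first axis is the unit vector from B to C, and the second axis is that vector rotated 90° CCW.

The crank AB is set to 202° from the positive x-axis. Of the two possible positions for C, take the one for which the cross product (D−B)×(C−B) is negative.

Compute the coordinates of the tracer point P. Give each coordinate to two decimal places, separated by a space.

-0.96 -1.03

A=(0,0), D=(9.00,0)
B = A + 3.00·(cos202°, sin202°) = (-2.7816, -1.1238)
|BD| = 11.8350
circle(B,9.00) ∩ circle(D,9.00): a=5.9175, h=6.7811
  candidates: C₊=(2.4653,6.1885) cross=80.254; C₋=(3.7531,-7.3123) cross=-80.254
  mode - wants cross < 0 → take C=(3.7531,-7.3123) (cross=-80.254)
ex = (C−B)/|BC| = (0.7261,-0.6876); ey = (0.6876,0.7261)
P = B + 1.26·ex + 1.32·ey = (-0.9590,-1.0318)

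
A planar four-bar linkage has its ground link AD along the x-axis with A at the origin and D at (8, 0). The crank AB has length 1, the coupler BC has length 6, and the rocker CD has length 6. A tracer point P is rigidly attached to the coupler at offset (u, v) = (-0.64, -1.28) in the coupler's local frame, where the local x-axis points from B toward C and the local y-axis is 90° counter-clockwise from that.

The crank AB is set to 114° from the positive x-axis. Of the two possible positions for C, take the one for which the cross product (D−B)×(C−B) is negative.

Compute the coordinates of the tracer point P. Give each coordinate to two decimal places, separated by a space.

-1.81 0.62

A=(0,0), D=(8.00,0)
B = A + 1.00·(cos114°, sin114°) = (-0.4067, 0.9135)
|BD| = 8.4562
circle(B,6.00) ∩ circle(D,6.00): a=4.2281, h=4.2571
  candidates: C₊=(4.2565,4.6890) cross=35.999; C₋=(3.3367,-3.7754) cross=-35.999
  mode - wants cross < 0 → take C=(3.3367,-3.7754) (cross=-35.999)
ex = (C−B)/|BC| = (0.6239,-0.7815); ey = (0.7815,0.6239)
P = B + -0.64·ex + -1.28·ey = (-1.8064,0.6151)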